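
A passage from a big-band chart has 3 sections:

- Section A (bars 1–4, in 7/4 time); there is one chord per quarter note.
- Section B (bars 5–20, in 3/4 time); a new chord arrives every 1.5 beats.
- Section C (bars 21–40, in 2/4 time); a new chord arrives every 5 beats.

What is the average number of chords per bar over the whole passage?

1.7 chords per bar

A: 4 bars of 7 beats is 28 beats; at 1 beat each that's 28 chords.
B: 16 bars of 3 beats is 48 beats; at 1.5 beats each that's 32 chords.
C: 20 bars of 2 beats is 40 beats; at 5 beats each that's 8 chords.
Overall: 68 chords over 40 bars → 68/40 = 1.7 chords per bar.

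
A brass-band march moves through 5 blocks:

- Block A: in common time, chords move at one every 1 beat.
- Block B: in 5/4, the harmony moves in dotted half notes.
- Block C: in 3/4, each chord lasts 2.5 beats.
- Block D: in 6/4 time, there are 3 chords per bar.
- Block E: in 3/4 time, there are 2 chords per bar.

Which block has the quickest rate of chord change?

Block A

A: 4/1 = 4 chords/bar.
B: 5/3 = 5/3 chords/bar.
C: 3/2.5 = 1.2 chords/bar.
D: 6/2 = 3 chords/bar.
E: 3/1.5 = 2 chords/bar.
Fastest is A at 4 chords/bar.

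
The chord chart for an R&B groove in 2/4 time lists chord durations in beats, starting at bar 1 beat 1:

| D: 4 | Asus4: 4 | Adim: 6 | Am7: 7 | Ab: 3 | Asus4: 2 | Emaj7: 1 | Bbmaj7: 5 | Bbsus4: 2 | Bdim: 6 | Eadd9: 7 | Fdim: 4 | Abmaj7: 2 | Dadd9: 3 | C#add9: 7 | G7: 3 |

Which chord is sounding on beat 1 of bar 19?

Bdim

Beat 1 of bar 19 is beat (19−1)×2 + 1 = 37 overall.
Running totals: D ends at 4, Asus4 ends at 8, Adim ends at 14, Am7 ends at 21, Ab ends at 24, Asus4 ends at 26, Emaj7 ends at 27, Bbmaj7 ends at 32, Bbsus4 ends at 34, Bdim ends at 40.
Beat 37 falls within Bdim.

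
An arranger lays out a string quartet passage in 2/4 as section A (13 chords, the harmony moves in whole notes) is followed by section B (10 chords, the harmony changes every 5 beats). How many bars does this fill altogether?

51 bars

A: 13 × 4 = 52 beats = 26 bars.
B: 10 × 5 = 50 beats = 25 bars.
Total: 26 + 25 = 51 bars.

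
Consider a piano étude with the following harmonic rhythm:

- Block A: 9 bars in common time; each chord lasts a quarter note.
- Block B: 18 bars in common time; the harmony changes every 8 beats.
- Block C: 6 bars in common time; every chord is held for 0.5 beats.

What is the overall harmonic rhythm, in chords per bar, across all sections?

31/11 chords per bar

A: 9 bars of 4 beats is 36 beats; at 1 beat each that's 36 chords.
B: 18 bars of 4 beats is 72 beats; at 8 beats each that's 9 chords.
C: 6 bars of 4 beats is 24 beats; at 0.5 beats each that's 48 chords.
Overall: 93 chords over 33 bars → 93/33 = 31/11 chords per bar.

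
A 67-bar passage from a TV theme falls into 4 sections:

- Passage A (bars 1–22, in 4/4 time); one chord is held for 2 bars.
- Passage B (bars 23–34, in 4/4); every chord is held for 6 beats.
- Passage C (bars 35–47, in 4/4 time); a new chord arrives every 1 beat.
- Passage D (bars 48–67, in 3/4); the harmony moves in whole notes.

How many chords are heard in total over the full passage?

86 chords

A: 22 bars × 4 beats = 88 beats; 8 beats/chord → 11 chords.
B: 12 bars × 4 beats = 48 beats; 6 beats/chord → 8 chords.
C: 13 bars × 4 beats = 52 beats; 1 beat/chord → 52 chords.
D: 20 bars × 3 beats = 60 beats; 4 beats/chord → 15 chords.
Total: 11 + 8 + 52 + 15 = 86.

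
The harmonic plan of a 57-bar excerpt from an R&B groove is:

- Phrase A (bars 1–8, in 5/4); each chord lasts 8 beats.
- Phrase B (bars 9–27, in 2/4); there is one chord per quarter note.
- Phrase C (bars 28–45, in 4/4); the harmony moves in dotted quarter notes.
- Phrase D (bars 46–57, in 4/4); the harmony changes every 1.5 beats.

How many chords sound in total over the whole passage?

123 chords

A: 8 bars × 5 beats = 40 beats; 8 beats/chord → 5 chords.
B: 19 bars × 2 beats = 38 beats; 1 beat/chord → 38 chords.
C: 18 bars × 4 beats = 72 beats; 1.5 beats/chord → 48 chords.
D: 12 bars × 4 beats = 48 beats; 1.5 beats/chord → 32 chords.
Total: 5 + 38 + 48 + 32 = 123.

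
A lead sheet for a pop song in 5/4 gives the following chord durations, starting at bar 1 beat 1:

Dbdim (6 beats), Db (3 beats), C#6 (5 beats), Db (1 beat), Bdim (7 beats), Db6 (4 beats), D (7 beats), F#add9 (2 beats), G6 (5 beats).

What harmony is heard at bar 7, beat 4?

Beat 4 of bar 7 is beat (7−1)×5 + 4 = 34 overall.
Running totals: Dbdim ends at 6, Db ends at 9, C#6 ends at 14, Db ends at 15, Bdim ends at 22, Db6 ends at 26, D ends at 33, F#add9 ends at 35.
Beat 34 falls within F#add9.

F#add9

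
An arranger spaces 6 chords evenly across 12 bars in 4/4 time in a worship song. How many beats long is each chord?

8 beats

12 bars × 4 beats/bar = 48 beats total.
48 beats ÷ 6 chords = 8 beats per chord.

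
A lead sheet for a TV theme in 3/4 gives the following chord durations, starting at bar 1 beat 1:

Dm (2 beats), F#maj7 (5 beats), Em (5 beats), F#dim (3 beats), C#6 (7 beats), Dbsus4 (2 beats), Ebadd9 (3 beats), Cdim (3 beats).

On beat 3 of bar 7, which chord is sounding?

C#6

Beat 3 of bar 7 is beat (7−1)×3 + 3 = 21 overall.
Running totals: Dm ends at 2, F#maj7 ends at 7, Em ends at 12, F#dim ends at 15, C#6 ends at 22.
Beat 21 falls within C#6.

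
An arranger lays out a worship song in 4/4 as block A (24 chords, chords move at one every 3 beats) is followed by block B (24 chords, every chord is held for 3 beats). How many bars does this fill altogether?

A: 24 × 3 = 72 beats = 18 bars.
B: 24 × 3 = 72 beats = 18 bars.
Total: 18 + 18 = 36 bars.

36 bars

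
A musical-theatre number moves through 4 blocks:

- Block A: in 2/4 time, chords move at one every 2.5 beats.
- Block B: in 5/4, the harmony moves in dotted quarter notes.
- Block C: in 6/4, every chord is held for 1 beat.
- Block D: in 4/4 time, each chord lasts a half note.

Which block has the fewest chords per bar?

Block A

A: 2 beats/bar ÷ 2.5 beats/chord = 0.8 chords/bar.
B: 5 beats/bar ÷ 1.5 beats/chord = 10/3 chords/bar.
C: 6 beats/bar ÷ 1 beat/chord = 6 chords/bar.
D: 4 beats/bar ÷ 2 beats/chord = 2 chords/bar.
Slowest is A at 0.8 chords/bar.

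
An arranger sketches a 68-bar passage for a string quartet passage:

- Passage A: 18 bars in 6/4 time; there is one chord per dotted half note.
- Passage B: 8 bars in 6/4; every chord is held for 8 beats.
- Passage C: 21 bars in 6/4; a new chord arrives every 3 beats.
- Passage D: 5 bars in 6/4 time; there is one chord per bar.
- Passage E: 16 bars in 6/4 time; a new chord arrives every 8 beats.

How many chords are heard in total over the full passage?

A: 18·6 = 108 beats, 108/3 = 36 chords.
B: 8·6 = 48 beats, 48/8 = 6 chords.
C: 21·6 = 126 beats, 126/3 = 42 chords.
D: 5·6 = 30 beats, 30/6 = 5 chords.
E: 16·6 = 96 beats, 96/8 = 12 chords.
Total: 36 + 6 + 42 + 5 + 12 = 101.

101 chords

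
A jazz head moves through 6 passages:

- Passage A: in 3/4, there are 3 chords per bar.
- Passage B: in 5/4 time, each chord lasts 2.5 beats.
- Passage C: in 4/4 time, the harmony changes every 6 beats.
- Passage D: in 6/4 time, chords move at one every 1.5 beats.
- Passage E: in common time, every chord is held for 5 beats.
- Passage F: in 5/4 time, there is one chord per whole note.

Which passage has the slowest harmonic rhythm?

Passage C

A: 3/1 = 3 chords/bar.
B: 5/2.5 = 2 chords/bar.
C: 4/6 = 2/3 chords/bar.
D: 6/1.5 = 4 chords/bar.
E: 4/5 = 0.8 chords/bar.
F: 5/4 = 1.25 chords/bar.
Slowest is C at 2/3 chords/bar.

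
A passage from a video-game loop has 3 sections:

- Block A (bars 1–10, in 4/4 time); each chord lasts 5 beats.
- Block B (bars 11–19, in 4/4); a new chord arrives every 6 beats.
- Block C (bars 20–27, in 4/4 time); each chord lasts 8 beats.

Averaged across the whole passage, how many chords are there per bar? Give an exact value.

A: 10 × 4 = 40 beats ÷ 5 = 8 chords.
B: 9 × 4 = 36 beats ÷ 6 = 6 chords.
C: 8 × 4 = 32 beats ÷ 8 = 4 chords.
Overall: 18 chords over 27 bars → 18/27 = 2/3 chords per bar.

2/3 chords per bar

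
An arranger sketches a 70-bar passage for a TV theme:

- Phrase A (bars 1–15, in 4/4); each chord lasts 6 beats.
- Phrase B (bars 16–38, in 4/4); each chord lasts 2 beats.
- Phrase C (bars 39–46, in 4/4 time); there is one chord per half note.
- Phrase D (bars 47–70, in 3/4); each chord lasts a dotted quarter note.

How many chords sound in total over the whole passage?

120 chords

A: 15·4 = 60 beats, 60/6 = 10 chords.
B: 23·4 = 92 beats, 92/2 = 46 chords.
C: 8·4 = 32 beats, 32/2 = 16 chords.
D: 24·3 = 72 beats, 72/1.5 = 48 chords.
Total: 10 + 46 + 16 + 48 = 120.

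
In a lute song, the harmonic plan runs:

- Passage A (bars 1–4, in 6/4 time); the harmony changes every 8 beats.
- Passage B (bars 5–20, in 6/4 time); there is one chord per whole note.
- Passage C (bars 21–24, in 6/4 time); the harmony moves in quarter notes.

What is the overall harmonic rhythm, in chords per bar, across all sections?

2.125 chords per bar

A: 4 × 6 = 24 beats ÷ 8 = 3 chords.
B: 16 × 6 = 96 beats ÷ 4 = 24 chords.
C: 4 × 6 = 24 beats ÷ 1 = 24 chords.
Overall: 51 chords over 24 bars → 51/24 = 2.125 chords per bar.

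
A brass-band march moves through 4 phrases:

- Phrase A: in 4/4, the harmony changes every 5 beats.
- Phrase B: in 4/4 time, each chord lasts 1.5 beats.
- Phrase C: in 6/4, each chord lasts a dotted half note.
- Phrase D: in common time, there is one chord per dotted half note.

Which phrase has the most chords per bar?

Phrase B

A: 4/5 = 0.8 chords/bar.
B: 4/1.5 = 8/3 chords/bar.
C: 6/3 = 2 chords/bar.
D: 4/3 = 4/3 chords/bar.
Fastest is B at 8/3 chords/bar.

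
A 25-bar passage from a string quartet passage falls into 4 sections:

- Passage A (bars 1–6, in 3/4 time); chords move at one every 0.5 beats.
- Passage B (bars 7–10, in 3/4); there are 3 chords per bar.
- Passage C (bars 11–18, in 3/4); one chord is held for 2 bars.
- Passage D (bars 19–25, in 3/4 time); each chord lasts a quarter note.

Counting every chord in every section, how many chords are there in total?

A: 6·3 = 18 beats, 18/0.5 = 36 chords.
B: 4·3 = 12 beats, 12/1 = 12 chords.
C: 8·3 = 24 beats, 24/6 = 4 chords.
D: 7·3 = 21 beats, 21/1 = 21 chords.
Total: 36 + 12 + 4 + 21 = 73.

73 chords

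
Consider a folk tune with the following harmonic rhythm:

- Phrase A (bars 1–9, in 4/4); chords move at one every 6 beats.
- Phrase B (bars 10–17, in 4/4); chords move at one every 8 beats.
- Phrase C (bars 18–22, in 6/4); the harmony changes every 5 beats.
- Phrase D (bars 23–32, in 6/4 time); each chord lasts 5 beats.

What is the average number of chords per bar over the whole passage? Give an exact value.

A: 9 × 4 = 36 beats ÷ 6 = 6 chords.
B: 8 × 4 = 32 beats ÷ 8 = 4 chords.
C: 5 × 6 = 30 beats ÷ 5 = 6 chords.
D: 10 × 6 = 60 beats ÷ 5 = 12 chords.
Overall: 28 chords over 32 bars → 28/32 = 0.875 chords per bar.

0.875 chords per bar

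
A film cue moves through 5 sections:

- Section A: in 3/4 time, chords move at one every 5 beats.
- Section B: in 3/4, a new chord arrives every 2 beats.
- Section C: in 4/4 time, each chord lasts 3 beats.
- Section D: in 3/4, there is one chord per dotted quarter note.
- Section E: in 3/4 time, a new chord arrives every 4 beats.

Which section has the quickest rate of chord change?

A: 3 beats/bar ÷ 5 beats/chord = 0.6 chords/bar.
B: 3 beats/bar ÷ 2 beats/chord = 1.5 chords/bar.
C: 4 beats/bar ÷ 3 beats/chord = 4/3 chords/bar.
D: 3 beats/bar ÷ 1.5 beats/chord = 2 chords/bar.
E: 3 beats/bar ÷ 4 beats/chord = 0.75 chords/bar.
Fastest is D at 2 chords/bar.

Section D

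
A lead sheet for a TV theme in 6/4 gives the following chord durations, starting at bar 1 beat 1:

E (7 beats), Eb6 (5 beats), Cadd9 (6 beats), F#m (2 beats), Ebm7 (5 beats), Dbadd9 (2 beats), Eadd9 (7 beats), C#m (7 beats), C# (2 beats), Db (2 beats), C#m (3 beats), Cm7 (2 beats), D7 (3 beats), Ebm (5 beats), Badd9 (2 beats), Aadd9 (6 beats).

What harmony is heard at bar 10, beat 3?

Ebm

Beat 3 of bar 10 is beat (10−1)×6 + 3 = 57 overall.
Running totals: E ends at 7, Eb6 ends at 12, Cadd9 ends at 18, F#m ends at 20, Ebm7 ends at 25, Dbadd9 ends at 27, Eadd9 ends at 34, C#m ends at 41, C# ends at 43, Db ends at 45, C#m ends at 48, Cm7 ends at 50, D7 ends at 53, Ebm ends at 58.
Beat 57 falls within Ebm.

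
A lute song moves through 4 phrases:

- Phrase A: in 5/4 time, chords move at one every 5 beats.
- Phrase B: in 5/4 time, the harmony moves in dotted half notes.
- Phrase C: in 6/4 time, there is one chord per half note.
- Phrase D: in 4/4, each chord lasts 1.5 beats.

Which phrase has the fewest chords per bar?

A: 5 beats/bar ÷ 5 beats/chord = 1 chord/bar.
B: 5 beats/bar ÷ 3 beats/chord = 5/3 chords/bar.
C: 6 beats/bar ÷ 2 beats/chord = 3 chords/bar.
D: 4 beats/bar ÷ 1.5 beats/chord = 8/3 chords/bar.
Slowest is A at 1 chords/bar.

Phrase A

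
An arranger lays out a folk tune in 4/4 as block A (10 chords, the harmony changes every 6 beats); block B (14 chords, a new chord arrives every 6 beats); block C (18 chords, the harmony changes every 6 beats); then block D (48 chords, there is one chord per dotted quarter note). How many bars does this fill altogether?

A: 10 × 6 = 60 beats = 15 bars.
B: 14 × 6 = 84 beats = 21 bars.
C: 18 × 6 = 108 beats = 27 bars.
D: 48 × 1.5 = 72 beats = 18 bars.
Total: 15 + 21 + 27 + 18 = 81 bars.

81 bars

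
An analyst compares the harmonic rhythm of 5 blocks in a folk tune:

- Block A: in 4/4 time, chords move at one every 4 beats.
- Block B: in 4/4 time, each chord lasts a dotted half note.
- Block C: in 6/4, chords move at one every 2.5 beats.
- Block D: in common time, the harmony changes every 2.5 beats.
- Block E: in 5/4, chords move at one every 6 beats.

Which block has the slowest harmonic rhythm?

Block E

A: each chord is 4 beats in 4/4, so 1 per bar.
B: each chord is 3 beats in 4/4, so 4/3 per bar.
C: each chord is 2.5 beats in 6/4, so 2.4 per bar.
D: each chord is 2.5 beats in 4/4, so 1.6 per bar.
E: each chord is 6 beats in 5/4, so 5/6 per bar.
Slowest is E at 5/6 chords/bar.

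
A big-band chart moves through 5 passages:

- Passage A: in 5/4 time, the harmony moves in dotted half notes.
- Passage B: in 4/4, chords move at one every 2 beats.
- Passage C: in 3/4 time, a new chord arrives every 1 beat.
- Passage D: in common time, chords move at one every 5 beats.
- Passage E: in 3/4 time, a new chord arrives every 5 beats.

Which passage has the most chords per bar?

Passage C

A: each chord is 3 beats in 5/4, so 5/3 per bar.
B: each chord is 2 beats in 4/4, so 2 per bar.
C: each chord is 1 beat in 3/4, so 3 per bar.
D: each chord is 5 beats in 4/4, so 0.8 per bar.
E: each chord is 5 beats in 3/4, so 0.6 per bar.
Fastest is C at 3 chords/bar.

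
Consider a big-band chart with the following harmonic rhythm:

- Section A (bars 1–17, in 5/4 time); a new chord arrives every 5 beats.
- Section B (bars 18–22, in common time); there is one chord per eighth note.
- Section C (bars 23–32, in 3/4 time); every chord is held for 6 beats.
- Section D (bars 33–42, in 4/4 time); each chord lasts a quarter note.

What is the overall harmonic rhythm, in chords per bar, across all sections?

A: 17 × 5 = 85 beats ÷ 5 = 17 chords.
B: 5 × 4 = 20 beats ÷ 0.5 = 40 chords.
C: 10 × 3 = 30 beats ÷ 6 = 5 chords.
D: 10 × 4 = 40 beats ÷ 1 = 40 chords.
Overall: 102 chords over 42 bars → 102/42 = 17/7 chords per bar.

17/7 chords per bar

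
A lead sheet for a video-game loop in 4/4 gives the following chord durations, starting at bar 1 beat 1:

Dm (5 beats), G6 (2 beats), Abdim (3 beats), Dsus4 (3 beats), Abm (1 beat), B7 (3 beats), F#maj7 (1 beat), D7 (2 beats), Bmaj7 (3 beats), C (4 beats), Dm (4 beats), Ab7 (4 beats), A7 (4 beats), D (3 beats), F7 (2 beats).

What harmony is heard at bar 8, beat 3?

Beat 3 of bar 8 is beat (8−1)×4 + 3 = 31 overall.
Running totals: Dm ends at 5, G6 ends at 7, Abdim ends at 10, Dsus4 ends at 13, Abm ends at 14, B7 ends at 17, F#maj7 ends at 18, D7 ends at 20, Bmaj7 ends at 23, C ends at 27, Dm ends at 31.
Beat 31 falls within Dm.

Dm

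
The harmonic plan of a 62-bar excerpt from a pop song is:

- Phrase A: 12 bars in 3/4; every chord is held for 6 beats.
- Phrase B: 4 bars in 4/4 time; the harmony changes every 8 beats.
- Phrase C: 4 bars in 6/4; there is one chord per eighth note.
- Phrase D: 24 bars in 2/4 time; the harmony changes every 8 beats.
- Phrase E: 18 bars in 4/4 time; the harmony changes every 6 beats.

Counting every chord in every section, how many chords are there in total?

A: 12·3 = 36 beats, 36/6 = 6 chords.
B: 4·4 = 16 beats, 16/8 = 2 chords.
C: 4·6 = 24 beats, 24/0.5 = 48 chords.
D: 24·2 = 48 beats, 48/8 = 6 chords.
E: 18·4 = 72 beats, 72/6 = 12 chords.
Total: 6 + 2 + 48 + 6 + 12 = 74.

74 chords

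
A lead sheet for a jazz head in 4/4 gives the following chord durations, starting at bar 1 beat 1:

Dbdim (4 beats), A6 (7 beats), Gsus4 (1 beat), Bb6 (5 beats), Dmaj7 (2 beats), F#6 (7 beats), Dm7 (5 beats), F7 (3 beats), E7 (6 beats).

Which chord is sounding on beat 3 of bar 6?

Beat 3 of bar 6 is beat (6−1)×4 + 3 = 23 overall.
Running totals: Dbdim ends at 4, A6 ends at 11, Gsus4 ends at 12, Bb6 ends at 17, Dmaj7 ends at 19, F#6 ends at 26.
Beat 23 falls within F#6.

F#6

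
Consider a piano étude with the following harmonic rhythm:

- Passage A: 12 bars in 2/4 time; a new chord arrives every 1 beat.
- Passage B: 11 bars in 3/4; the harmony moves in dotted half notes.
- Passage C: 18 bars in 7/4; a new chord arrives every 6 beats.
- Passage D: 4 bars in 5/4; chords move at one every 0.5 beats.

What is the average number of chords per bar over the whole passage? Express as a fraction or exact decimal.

32/15 chords per bar

A: 12 bars of 2 beats is 24 beats; at 1 beat each that's 24 chords.
B: 11 bars of 3 beats is 33 beats; at 3 beats each that's 11 chords.
C: 18 bars of 7 beats is 126 beats; at 6 beats each that's 21 chords.
D: 4 bars of 5 beats is 20 beats; at 0.5 beats each that's 40 chords.
Overall: 96 chords over 45 bars → 96/45 = 32/15 chords per bar.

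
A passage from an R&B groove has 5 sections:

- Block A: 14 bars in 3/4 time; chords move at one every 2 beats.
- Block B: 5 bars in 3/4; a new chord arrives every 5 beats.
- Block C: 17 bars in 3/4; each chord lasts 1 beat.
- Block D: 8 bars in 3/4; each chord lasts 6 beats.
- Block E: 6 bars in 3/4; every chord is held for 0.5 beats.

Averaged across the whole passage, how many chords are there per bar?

2.3 chords per bar

A: 14 bars of 3 beats is 42 beats; at 2 beats each that's 21 chords.
B: 5 bars of 3 beats is 15 beats; at 5 beats each that's 3 chords.
C: 17 bars of 3 beats is 51 beats; at 1 beat each that's 51 chords.
D: 8 bars of 3 beats is 24 beats; at 6 beats each that's 4 chords.
E: 6 bars of 3 beats is 18 beats; at 0.5 beats each that's 36 chords.
Overall: 115 chords over 50 bars → 115/50 = 2.3 chords per bar.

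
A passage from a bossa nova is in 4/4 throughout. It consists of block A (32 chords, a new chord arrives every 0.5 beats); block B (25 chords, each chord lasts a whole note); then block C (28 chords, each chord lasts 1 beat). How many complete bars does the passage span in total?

36 bars

A: 32 × 0.5 = 16 beats = 4 bars.
B: 25 × 4 = 100 beats = 25 bars.
C: 28 × 1 = 28 beats = 7 bars.
Total: 4 + 25 + 7 = 36 bars.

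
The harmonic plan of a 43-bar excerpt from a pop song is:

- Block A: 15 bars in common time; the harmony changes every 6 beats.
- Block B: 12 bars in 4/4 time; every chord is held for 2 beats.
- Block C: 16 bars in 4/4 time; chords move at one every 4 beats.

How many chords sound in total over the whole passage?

A: 15 bars × 4 beats = 60 beats; 6 beats/chord → 10 chords.
B: 12 bars × 4 beats = 48 beats; 2 beats/chord → 24 chords.
C: 16 bars × 4 beats = 64 beats; 4 beats/chord → 16 chords.
Total: 10 + 24 + 16 = 50.

50 chords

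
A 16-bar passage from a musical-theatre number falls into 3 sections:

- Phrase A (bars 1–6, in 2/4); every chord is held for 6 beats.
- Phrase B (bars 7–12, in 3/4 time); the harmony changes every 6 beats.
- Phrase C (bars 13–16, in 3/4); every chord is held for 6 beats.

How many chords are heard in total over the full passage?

7 chords

A has 12 beats and chords last 6 each, so 2 chords.
B has 18 beats and chords last 6 each, so 3 chords.
C has 12 beats and chords last 6 each, so 2 chords.
Total: 2 + 3 + 2 = 7.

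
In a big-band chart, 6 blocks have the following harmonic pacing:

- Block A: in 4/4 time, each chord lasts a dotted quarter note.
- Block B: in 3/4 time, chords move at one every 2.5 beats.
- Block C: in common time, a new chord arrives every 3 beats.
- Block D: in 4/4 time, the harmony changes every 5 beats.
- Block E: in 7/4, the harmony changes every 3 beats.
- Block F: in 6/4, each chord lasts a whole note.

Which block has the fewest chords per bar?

A: 4 beats/bar ÷ 1.5 beats/chord = 8/3 chords/bar.
B: 3 beats/bar ÷ 2.5 beats/chord = 1.2 chords/bar.
C: 4 beats/bar ÷ 3 beats/chord = 4/3 chords/bar.
D: 4 beats/bar ÷ 5 beats/chord = 0.8 chords/bar.
E: 7 beats/bar ÷ 3 beats/chord = 7/3 chords/bar.
F: 6 beats/bar ÷ 4 beats/chord = 1.5 chords/bar.
Slowest is D at 0.8 chords/bar.

Block D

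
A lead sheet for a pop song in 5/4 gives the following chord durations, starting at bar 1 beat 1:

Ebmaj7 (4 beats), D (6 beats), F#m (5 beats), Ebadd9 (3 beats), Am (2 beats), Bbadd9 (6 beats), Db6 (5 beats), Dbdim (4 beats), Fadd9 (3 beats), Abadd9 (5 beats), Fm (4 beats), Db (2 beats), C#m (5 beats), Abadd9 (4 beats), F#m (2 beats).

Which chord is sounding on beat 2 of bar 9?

Beat 2 of bar 9 is beat (9−1)×5 + 2 = 42 overall.
Running totals: Ebmaj7 ends at 4, D ends at 10, F#m ends at 15, Ebadd9 ends at 18, Am ends at 20, Bbadd9 ends at 26, Db6 ends at 31, Dbdim ends at 35, Fadd9 ends at 38, Abadd9 ends at 43.
Beat 42 falls within Abadd9.

Abadd9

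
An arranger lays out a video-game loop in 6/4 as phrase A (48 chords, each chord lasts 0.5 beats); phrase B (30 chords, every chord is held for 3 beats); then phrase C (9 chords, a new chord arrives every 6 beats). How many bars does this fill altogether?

28 bars

A: 48 × 0.5 = 24 beats = 4 bars.
B: 30 × 3 = 90 beats = 15 bars.
C: 9 × 6 = 54 beats = 9 bars.
Total: 4 + 15 + 9 = 28 bars.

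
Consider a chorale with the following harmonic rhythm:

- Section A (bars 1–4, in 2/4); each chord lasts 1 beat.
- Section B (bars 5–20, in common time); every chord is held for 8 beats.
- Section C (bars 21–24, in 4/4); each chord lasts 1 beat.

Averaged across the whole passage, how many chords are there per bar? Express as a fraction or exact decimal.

A: 4 × 2 = 8 beats ÷ 1 = 8 chords.
B: 16 × 4 = 64 beats ÷ 8 = 8 chords.
C: 4 × 4 = 16 beats ÷ 1 = 16 chords.
Overall: 32 chords over 24 bars → 32/24 = 4/3 chords per bar.

4/3 chords per bar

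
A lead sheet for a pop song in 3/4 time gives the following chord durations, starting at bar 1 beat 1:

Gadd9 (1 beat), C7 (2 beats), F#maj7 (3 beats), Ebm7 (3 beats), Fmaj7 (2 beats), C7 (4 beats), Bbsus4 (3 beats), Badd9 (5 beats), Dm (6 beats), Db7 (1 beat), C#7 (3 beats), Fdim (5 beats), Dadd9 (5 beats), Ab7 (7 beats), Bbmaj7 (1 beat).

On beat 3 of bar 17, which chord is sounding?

Beat 3 of bar 17 is beat (17−1)×3 + 3 = 51 overall.
Running totals: Gadd9 ends at 1, C7 ends at 3, F#maj7 ends at 6, Ebm7 ends at 9, Fmaj7 ends at 11, C7 ends at 15, Bbsus4 ends at 18, Badd9 ends at 23, Dm ends at 29, Db7 ends at 30, C#7 ends at 33, Fdim ends at 38, Dadd9 ends at 43, Ab7 ends at 50, Bbmaj7 ends at 51.
Beat 51 falls within Bbmaj7.

Bbmaj7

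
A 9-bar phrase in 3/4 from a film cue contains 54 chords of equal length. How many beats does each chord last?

9 bars × 3 beats/bar = 27 beats total.
27 beats ÷ 54 chords = 0.5 beats per chord.
(That is an eighth note.)

0.5 beats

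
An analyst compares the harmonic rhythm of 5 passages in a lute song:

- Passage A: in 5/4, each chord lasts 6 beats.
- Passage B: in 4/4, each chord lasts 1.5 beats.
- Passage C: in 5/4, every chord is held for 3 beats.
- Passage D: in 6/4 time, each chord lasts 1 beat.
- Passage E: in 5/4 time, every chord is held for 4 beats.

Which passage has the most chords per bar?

Passage D

A: 5 beats/bar ÷ 6 beats/chord = 5/6 chords/bar.
B: 4 beats/bar ÷ 1.5 beats/chord = 8/3 chords/bar.
C: 5 beats/bar ÷ 3 beats/chord = 5/3 chords/bar.
D: 6 beats/bar ÷ 1 beat/chord = 6 chords/bar.
E: 5 beats/bar ÷ 4 beats/chord = 1.25 chords/bar.
Fastest is D at 6 chords/bar.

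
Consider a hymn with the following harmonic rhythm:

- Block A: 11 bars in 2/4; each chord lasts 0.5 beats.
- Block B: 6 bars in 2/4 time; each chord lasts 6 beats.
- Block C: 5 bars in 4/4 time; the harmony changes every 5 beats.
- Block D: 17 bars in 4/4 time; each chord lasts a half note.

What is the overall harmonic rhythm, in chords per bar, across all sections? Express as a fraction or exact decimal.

28/13 chords per bar

A: 11 bars of 2 beats is 22 beats; at 0.5 beats each that's 44 chords.
B: 6 bars of 2 beats is 12 beats; at 6 beats each that's 2 chords.
C: 5 bars of 4 beats is 20 beats; at 5 beats each that's 4 chords.
D: 17 bars of 4 beats is 68 beats; at 2 beats each that's 34 chords.
Overall: 84 chords over 39 bars → 84/39 = 28/13 chords per bar.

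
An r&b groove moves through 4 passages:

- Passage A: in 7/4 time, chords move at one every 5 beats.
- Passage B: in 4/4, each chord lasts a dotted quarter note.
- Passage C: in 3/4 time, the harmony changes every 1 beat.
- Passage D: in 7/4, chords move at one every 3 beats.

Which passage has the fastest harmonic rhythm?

Passage C

A: each chord is 5 beats in 7/4, so 1.4 per bar.
B: each chord is 1.5 beats in 4/4, so 8/3 per bar.
C: each chord is 1 beat in 3/4, so 3 per bar.
D: each chord is 3 beats in 7/4, so 7/3 per bar.
Fastest is C at 3 chords/bar.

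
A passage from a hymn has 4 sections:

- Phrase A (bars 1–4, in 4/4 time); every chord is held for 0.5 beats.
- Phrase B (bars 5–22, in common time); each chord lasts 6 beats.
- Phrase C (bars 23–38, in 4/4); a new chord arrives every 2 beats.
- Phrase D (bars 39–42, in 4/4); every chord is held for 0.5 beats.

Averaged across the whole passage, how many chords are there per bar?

A: 4 bars of 4 beats is 16 beats; at 0.5 beats each that's 32 chords.
B: 18 bars of 4 beats is 72 beats; at 6 beats each that's 12 chords.
C: 16 bars of 4 beats is 64 beats; at 2 beats each that's 32 chords.
D: 4 bars of 4 beats is 16 beats; at 0.5 beats each that's 32 chords.
Overall: 108 chords over 42 bars → 108/42 = 18/7 chords per bar.

18/7 chords per bar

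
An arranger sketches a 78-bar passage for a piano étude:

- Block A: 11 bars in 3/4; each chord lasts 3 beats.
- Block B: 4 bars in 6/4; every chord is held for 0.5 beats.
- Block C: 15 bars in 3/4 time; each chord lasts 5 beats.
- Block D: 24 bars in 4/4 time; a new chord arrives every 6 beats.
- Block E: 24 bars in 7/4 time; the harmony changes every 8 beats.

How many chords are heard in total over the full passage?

105 chords

A has 33 beats and chords last 3 each, so 11 chords.
B has 24 beats and chords last 0.5 each, so 48 chords.
C has 45 beats and chords last 5 each, so 9 chords.
D has 96 beats and chords last 6 each, so 16 chords.
E has 168 beats and chords last 8 each, so 21 chords.
Total: 11 + 48 + 9 + 16 + 21 = 105.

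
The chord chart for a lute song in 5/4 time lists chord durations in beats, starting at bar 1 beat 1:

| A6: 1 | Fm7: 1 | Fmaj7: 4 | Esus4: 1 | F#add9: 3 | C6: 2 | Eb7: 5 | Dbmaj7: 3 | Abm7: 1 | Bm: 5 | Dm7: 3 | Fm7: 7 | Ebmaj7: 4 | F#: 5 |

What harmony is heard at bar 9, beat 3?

Beat 3 of bar 9 is beat (9−1)×5 + 3 = 43 overall.
Running totals: A6 ends at 1, Fm7 ends at 2, Fmaj7 ends at 6, Esus4 ends at 7, F#add9 ends at 10, C6 ends at 12, Eb7 ends at 17, Dbmaj7 ends at 20, Abm7 ends at 21, Bm ends at 26, Dm7 ends at 29, Fm7 ends at 36, Ebmaj7 ends at 40, F# ends at 45.
Beat 43 falls within F#.

F#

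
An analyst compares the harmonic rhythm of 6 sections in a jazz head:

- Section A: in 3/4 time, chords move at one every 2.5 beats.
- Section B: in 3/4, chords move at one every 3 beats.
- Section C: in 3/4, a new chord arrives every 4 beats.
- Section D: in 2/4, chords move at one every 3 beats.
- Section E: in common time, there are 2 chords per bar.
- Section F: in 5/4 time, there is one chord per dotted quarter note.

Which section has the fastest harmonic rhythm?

Section F

A: 3/2.5 = 1.2 chords/bar.
B: 3/3 = 1 chord/bar.
C: 3/4 = 0.75 chords/bar.
D: 2/3 = 2/3 chords/bar.
E: 4/2 = 2 chords/bar.
F: 5/1.5 = 10/3 chords/bar.
Fastest is F at 10/3 chords/bar.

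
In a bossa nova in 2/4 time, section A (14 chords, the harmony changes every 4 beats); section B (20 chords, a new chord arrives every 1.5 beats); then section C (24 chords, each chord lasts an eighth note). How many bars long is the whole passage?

49 bars

A: 14 × 4 = 56 beats = 28 bars.
B: 20 × 1.5 = 30 beats = 15 bars.
C: 24 × 0.5 = 12 beats = 6 bars.
Total: 28 + 15 + 6 = 49 bars.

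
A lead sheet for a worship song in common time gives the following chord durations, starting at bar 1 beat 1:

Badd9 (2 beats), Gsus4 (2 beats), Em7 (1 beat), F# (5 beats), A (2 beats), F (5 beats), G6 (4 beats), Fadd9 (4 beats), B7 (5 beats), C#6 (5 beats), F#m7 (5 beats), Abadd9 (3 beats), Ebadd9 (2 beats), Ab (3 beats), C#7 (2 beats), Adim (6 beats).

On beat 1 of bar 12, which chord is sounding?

Ebadd9

Beat 1 of bar 12 is beat (12−1)×4 + 1 = 45 overall.
Running totals: Badd9 ends at 2, Gsus4 ends at 4, Em7 ends at 5, F# ends at 10, A ends at 12, F ends at 17, G6 ends at 21, Fadd9 ends at 25, B7 ends at 30, C#6 ends at 35, F#m7 ends at 40, Abadd9 ends at 43, Ebadd9 ends at 45.
Beat 45 falls within Ebadd9.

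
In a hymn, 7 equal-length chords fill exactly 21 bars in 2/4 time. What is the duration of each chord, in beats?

6 beats

21 bars × 2 beats/bar = 42 beats total.
42 beats ÷ 7 chords = 6 beats per chord.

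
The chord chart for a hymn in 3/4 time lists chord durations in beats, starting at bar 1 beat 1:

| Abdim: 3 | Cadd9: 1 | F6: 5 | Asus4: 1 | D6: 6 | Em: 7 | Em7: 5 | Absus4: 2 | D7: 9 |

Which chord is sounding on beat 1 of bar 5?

D6

Beat 1 of bar 5 is beat (5−1)×3 + 1 = 13 overall.
Running totals: Abdim ends at 3, Cadd9 ends at 4, F6 ends at 9, Asus4 ends at 10, D6 ends at 16.
Beat 13 falls within D6.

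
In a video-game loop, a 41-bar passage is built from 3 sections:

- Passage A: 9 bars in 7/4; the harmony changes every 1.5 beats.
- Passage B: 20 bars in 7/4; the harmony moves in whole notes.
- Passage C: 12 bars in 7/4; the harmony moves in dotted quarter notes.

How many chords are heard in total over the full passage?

133 chords

A: 9 bars × 7 beats = 63 beats; 1.5 beats/chord → 42 chords.
B: 20 bars × 7 beats = 140 beats; 4 beats/chord → 35 chords.
C: 12 bars × 7 beats = 84 beats; 1.5 beats/chord → 56 chords.
Total: 42 + 35 + 56 = 133.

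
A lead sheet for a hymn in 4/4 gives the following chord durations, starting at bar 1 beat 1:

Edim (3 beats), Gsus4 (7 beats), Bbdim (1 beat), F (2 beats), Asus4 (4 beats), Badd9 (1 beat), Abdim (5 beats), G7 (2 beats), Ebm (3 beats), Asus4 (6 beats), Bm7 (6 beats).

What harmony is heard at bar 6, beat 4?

Beat 4 of bar 6 is beat (6−1)×4 + 4 = 24 overall.
Running totals: Edim ends at 3, Gsus4 ends at 10, Bbdim ends at 11, F ends at 13, Asus4 ends at 17, Badd9 ends at 18, Abdim ends at 23, G7 ends at 25.
Beat 24 falls within G7.

G7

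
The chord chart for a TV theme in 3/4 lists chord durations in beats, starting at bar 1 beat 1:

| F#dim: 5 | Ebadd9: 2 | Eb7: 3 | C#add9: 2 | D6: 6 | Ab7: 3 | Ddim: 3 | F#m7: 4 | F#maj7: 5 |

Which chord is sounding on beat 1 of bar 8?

Ddim

Beat 1 of bar 8 is beat (8−1)×3 + 1 = 22 overall.
Running totals: F#dim ends at 5, Ebadd9 ends at 7, Eb7 ends at 10, C#add9 ends at 12, D6 ends at 18, Ab7 ends at 21, Ddim ends at 24.
Beat 22 falls within Ddim.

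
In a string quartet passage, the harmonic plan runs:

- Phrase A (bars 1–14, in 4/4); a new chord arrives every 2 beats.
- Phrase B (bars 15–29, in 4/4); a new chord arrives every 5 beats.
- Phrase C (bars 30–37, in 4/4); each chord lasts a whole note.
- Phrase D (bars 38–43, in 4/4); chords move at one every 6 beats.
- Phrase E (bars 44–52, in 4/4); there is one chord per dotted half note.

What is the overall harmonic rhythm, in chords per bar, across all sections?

16/13 chords per bar

A: 14 bars of 4 beats is 56 beats; at 2 beats each that's 28 chords.
B: 15 bars of 4 beats is 60 beats; at 5 beats each that's 12 chords.
C: 8 bars of 4 beats is 32 beats; at 4 beats each that's 8 chords.
D: 6 bars of 4 beats is 24 beats; at 6 beats each that's 4 chords.
E: 9 bars of 4 beats is 36 beats; at 3 beats each that's 12 chords.
Overall: 64 chords over 52 bars → 64/52 = 16/13 chords per bar.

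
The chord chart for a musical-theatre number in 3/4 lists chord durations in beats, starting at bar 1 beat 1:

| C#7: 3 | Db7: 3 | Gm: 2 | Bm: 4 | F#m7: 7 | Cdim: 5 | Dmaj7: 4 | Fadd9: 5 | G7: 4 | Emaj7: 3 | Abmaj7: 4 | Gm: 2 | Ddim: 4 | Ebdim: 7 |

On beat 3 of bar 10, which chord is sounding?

Beat 3 of bar 10 is beat (10−1)×3 + 3 = 30 overall.
Running totals: C#7 ends at 3, Db7 ends at 6, Gm ends at 8, Bm ends at 12, F#m7 ends at 19, Cdim ends at 24, Dmaj7 ends at 28, Fadd9 ends at 33.
Beat 30 falls within Fadd9.

Fadd9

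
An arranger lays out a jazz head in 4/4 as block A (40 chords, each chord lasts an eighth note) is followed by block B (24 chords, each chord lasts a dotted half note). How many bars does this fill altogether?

23 bars

A: 40 × 0.5 = 20 beats = 5 bars.
B: 24 × 3 = 72 beats = 18 bars.
Total: 5 + 18 = 23 bars.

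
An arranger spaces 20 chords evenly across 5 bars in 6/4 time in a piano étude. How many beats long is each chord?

5 bars × 6 beats/bar = 30 beats total.
30 beats ÷ 20 chords = 1.5 beats per chord.
(That is a dotted quarter note.)

1.5 beats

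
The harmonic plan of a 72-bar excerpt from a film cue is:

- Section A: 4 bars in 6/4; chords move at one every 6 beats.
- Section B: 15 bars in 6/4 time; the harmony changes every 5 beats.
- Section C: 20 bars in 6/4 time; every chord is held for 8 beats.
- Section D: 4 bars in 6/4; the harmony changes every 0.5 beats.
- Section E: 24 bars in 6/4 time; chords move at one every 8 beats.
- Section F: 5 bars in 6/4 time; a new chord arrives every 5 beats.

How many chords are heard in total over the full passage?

A: 4·6 = 24 beats, 24/6 = 4 chords.
B: 15·6 = 90 beats, 90/5 = 18 chords.
C: 20·6 = 120 beats, 120/8 = 15 chords.
D: 4·6 = 24 beats, 24/0.5 = 48 chords.
E: 24·6 = 144 beats, 144/8 = 18 chords.
F: 5·6 = 30 beats, 30/5 = 6 chords.
Total: 4 + 18 + 15 + 48 + 18 + 6 = 109.

109 chords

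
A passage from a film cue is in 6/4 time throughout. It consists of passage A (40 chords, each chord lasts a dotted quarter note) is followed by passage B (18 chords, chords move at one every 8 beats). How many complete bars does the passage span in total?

A: 40 × 1.5 = 60 beats = 10 bars.
B: 18 × 8 = 144 beats = 24 bars.
Total: 10 + 24 = 34 bars.

34 bars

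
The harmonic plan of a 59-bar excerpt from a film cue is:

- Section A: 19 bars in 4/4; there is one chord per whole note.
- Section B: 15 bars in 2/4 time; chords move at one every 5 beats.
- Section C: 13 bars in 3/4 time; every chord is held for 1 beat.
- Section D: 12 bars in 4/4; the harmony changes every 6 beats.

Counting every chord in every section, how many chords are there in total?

A: 19 bars × 4 beats = 76 beats; 4 beats/chord → 19 chords.
B: 15 bars × 2 beats = 30 beats; 5 beats/chord → 6 chords.
C: 13 bars × 3 beats = 39 beats; 1 beat/chord → 39 chords.
D: 12 bars × 4 beats = 48 beats; 6 beats/chord → 8 chords.
Total: 19 + 6 + 39 + 8 = 72.

72 chords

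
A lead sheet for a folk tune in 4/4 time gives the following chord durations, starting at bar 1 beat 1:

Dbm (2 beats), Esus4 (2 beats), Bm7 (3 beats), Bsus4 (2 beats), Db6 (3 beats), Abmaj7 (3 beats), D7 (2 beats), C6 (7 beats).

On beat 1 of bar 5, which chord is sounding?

Beat 1 of bar 5 is beat (5−1)×4 + 1 = 17 overall.
Running totals: Dbm ends at 2, Esus4 ends at 4, Bm7 ends at 7, Bsus4 ends at 9, Db6 ends at 12, Abmaj7 ends at 15, D7 ends at 17.
Beat 17 falls within D7.

D7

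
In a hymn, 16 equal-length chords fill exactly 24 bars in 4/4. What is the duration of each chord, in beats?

24 bars × 4 beats/bar = 96 beats total.
96 beats ÷ 16 chords = 6 beats per chord.

6 beats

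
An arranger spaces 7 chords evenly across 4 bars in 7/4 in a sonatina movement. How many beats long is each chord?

4 beats

4 bars × 7 beats/bar = 28 beats total.
28 beats ÷ 7 chords = 4 beats per chord.
(That is a whole note.)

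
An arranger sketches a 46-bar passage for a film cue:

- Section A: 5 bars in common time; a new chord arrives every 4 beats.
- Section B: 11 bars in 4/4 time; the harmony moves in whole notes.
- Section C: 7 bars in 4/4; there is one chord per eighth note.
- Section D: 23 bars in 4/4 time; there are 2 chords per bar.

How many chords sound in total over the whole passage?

A: 5·4 = 20 beats, 20/4 = 5 chords.
B: 11·4 = 44 beats, 44/4 = 11 chords.
C: 7·4 = 28 beats, 28/0.5 = 56 chords.
D: 23·4 = 92 beats, 92/2 = 46 chords.
Total: 5 + 11 + 56 + 46 = 118.

118 chords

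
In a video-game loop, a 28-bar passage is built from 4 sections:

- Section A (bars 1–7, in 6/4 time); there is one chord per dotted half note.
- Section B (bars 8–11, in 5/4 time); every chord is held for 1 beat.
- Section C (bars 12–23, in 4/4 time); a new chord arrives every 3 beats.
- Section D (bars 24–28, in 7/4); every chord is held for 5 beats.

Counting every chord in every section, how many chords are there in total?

57 chords

A has 42 beats and chords last 3 each, so 14 chords.
B has 20 beats and chords last 1 each, so 20 chords.
C has 48 beats and chords last 3 each, so 16 chords.
D has 35 beats and chords last 5 each, so 7 chords.
Total: 14 + 20 + 16 + 7 = 57.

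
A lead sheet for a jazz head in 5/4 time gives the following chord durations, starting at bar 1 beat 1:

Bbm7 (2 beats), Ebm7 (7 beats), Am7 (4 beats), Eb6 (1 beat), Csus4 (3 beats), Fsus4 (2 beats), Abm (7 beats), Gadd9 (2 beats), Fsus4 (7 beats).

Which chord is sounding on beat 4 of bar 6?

Beat 4 of bar 6 is beat (6−1)×5 + 4 = 29 overall.
Running totals: Bbm7 ends at 2, Ebm7 ends at 9, Am7 ends at 13, Eb6 ends at 14, Csus4 ends at 17, Fsus4 ends at 19, Abm ends at 26, Gadd9 ends at 28, Fsus4 ends at 35.
Beat 29 falls within Fsus4.

Fsus4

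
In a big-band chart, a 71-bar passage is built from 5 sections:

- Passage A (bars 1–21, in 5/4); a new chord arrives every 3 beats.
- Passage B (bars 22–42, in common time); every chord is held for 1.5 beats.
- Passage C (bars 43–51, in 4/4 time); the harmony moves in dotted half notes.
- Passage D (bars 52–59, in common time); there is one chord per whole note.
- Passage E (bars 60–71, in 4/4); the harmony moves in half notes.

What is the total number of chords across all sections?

135 chords

A: 21·5 = 105 beats, 105/3 = 35 chords.
B: 21·4 = 84 beats, 84/1.5 = 56 chords.
C: 9·4 = 36 beats, 36/3 = 12 chords.
D: 8·4 = 32 beats, 32/4 = 8 chords.
E: 12·4 = 48 beats, 48/2 = 24 chords.
Total: 35 + 56 + 12 + 8 + 24 = 135.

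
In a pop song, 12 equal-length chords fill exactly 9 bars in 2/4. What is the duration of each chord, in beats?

1.5 beats

9 bars × 2 beats/bar = 18 beats total.
18 beats ÷ 12 chords = 1.5 beats per chord.
(That is a dotted quarter note.)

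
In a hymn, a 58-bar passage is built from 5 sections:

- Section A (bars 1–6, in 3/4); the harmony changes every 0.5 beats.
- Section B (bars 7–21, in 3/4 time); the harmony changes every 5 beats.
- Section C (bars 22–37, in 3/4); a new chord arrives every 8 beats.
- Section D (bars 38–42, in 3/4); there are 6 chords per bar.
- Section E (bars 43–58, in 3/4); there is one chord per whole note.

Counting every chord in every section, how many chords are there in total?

93 chords

A: 6·3 = 18 beats, 18/0.5 = 36 chords.
B: 15·3 = 45 beats, 45/5 = 9 chords.
C: 16·3 = 48 beats, 48/8 = 6 chords.
D: 5·3 = 15 beats, 15/0.5 = 30 chords.
E: 16·3 = 48 beats, 48/4 = 12 chords.
Total: 36 + 9 + 6 + 30 + 12 = 93.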